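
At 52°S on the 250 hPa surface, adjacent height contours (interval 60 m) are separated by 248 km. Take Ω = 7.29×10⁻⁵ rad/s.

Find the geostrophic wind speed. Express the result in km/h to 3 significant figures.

Coriolis parameter at 52°S:
f = 2Ω sin φ = 2 × 7.29×10⁻⁵ × sin 52° = 1.15×10⁻⁴ s⁻¹
Height gradient: |∂Z/∂n| = 60 m / 248000 m = 2.42×10⁻⁴
On a pressure surface, geostrophic balance gives V_g = (g/f)|∂Z/∂n|:
V_g = 9.81 × 2.42×10⁻⁴ / 1.15×10⁻⁴ = 20.7 m/s
Converting: 20.7 m/s × 3.6 = 74.4 km/h

74.4 km/h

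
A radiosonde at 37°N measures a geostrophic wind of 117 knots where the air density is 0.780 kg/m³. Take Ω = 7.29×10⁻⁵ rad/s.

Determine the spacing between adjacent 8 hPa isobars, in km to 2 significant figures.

190 km

Coriolis parameter at 37°N:
f = 2Ω sin φ = 2 × 7.29×10⁻⁵ × sin 37° = 8.77×10⁻⁵ s⁻¹
Wind speed in SI: 117 knots = 60.2 m/s
Geostrophic balance rearranged: |∂P/∂n| = f ρ V_g
|∂P/∂n| = 8.77×10⁻⁵ × 0.780 × 60.2 = 4.12×10⁻³ Pa/m
Isobar spacing: Δn = ΔP/|∂P/∂n| = 800 Pa / 4.12×10⁻³ Pa/m = 194201 m ≈ 190 km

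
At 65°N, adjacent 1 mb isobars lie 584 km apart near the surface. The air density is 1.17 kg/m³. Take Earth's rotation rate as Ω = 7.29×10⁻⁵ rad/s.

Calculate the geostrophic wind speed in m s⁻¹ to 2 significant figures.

Coriolis parameter at 65°N:
f = 2Ω sin φ = 2 × 7.29×10⁻⁵ × sin 65° = 1.32×10⁻⁴ s⁻¹
Pressure gradient: |∂P/∂n| = 100 Pa / 584000 m = 1.71×10⁻⁴ Pa/m
Geostrophic balance (pressure-gradient force = Coriolis force):
V_g = (1/(fρ)) |∂P/∂n| = 1.71×10⁻⁴ / (1.32×10⁻⁴ × 1.17) = 1.11 m/s

1.1 m s⁻¹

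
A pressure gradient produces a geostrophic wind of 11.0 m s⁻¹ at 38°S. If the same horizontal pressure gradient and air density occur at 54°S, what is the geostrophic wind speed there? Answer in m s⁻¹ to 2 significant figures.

8.4 m s⁻¹

With the same pressure gradient and density, V_g ∝ 1/f ∝ 1/sin φ.
V₂ = V₁ · sin φ₁ / sin φ₂ = 11.0 × sin 38° / sin 54°
V₂ = 11.0 × 0.6157/0.8090 = 8.4 m s⁻¹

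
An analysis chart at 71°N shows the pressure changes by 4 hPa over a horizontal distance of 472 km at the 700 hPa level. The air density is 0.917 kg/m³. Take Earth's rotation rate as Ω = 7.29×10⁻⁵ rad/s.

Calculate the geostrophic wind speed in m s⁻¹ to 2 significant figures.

Coriolis parameter at 71°N:
f = 2Ω sin φ = 2 × 7.29×10⁻⁵ × sin 71° = 1.38×10⁻⁴ s⁻¹
Pressure gradient: |∂P/∂n| = 400 Pa / 472000 m = 8.47×10⁻⁴ Pa/m
Geostrophic balance (pressure-gradient force = Coriolis force):
V_g = (1/(fρ)) |∂P/∂n| = 8.47×10⁻⁴ / (1.38×10⁻⁴ × 0.917) = 6.70 m/s

6.7 m s⁻¹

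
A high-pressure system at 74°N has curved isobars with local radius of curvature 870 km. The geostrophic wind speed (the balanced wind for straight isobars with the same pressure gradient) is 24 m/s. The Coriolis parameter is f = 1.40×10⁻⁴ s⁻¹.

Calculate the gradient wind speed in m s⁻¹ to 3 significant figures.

32.9 m s⁻¹

Around a high, pressure-gradient force acts outward with centrifugal, so Coriolis balances both:
fV = (1/ρ)|∂P/∂n| + V²/R  →  V² − fR·V + fR·V_g = 0
With fR = 1.40×10⁻⁴ × 870×10³ m = 122 m/s:
V = [fR − √((fR)² − 4 fR V_g)]/2 = [122 − √(122² − 4×122×24)]/2 = 32.9 m/s
Supergeostrophic (V > V_g = 24 m/s), as expected around a high.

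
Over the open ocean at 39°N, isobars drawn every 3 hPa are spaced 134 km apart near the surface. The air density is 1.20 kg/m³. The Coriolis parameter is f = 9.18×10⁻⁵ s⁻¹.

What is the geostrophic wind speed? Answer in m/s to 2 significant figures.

Pressure gradient: |∂P/∂n| = 300 Pa / 134000 m = 2.24×10⁻³ Pa/m
Geostrophic balance (pressure-gradient force = Coriolis force):
V_g = (1/(fρ)) |∂P/∂n| = 2.24×10⁻³ / (9.18×10⁻⁵ × 1.20) = 20.3 m/s

20 m/s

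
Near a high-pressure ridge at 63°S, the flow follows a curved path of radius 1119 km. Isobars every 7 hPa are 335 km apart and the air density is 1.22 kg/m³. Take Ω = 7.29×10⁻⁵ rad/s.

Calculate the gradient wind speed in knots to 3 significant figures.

Coriolis parameter at 63°S:
f = 2Ω sin φ = 2 × 7.29×10⁻⁵ × sin 63° = 1.30×10⁻⁴ s⁻¹
Pressure gradient: |∂P/∂n| = 700 Pa / 335000 m = 2.09×10⁻³ Pa/m
Geostrophic speed: V_g = |∂P/∂n|/(fρ) = 2.09×10⁻³/(1.30×10⁻⁴ × 1.22) = 13.2 m/s
Around a high, pressure-gradient force acts outward with centrifugal, so Coriolis balances both:
fV = (1/ρ)|∂P/∂n| + V²/R  →  V² − fR·V + fR·V_g = 0
With fR = 1.30×10⁻⁴ × 1119×10³ m = 145 m/s:
V = [fR − √((fR)² − 4 fR V_g)]/2 = [145 − √(145² − 4×145×13.2)]/2 = 14.7 m/s
Supergeostrophic (V > V_g = 13.2 m/s), as expected around a high.
Converting: 14.7 m/s × 1.944 = 28.5 knots

28.5 knots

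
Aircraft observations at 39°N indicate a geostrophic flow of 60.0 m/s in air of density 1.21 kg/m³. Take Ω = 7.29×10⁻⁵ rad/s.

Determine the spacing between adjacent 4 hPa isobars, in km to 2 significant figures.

60 km

Coriolis parameter at 39°N:
f = 2Ω sin φ = 2 × 7.29×10⁻⁵ × sin 39° = 9.18×10⁻⁵ s⁻¹
Geostrophic balance rearranged: |∂P/∂n| = f ρ V_g
|∂P/∂n| = 9.18×10⁻⁵ × 1.21 × 60.0 = 6.66×10⁻³ Pa/m
Isobar spacing: Δn = ΔP/|∂P/∂n| = 400 Pa / 6.66×10⁻³ Pa/m = 60047 m ≈ 60 km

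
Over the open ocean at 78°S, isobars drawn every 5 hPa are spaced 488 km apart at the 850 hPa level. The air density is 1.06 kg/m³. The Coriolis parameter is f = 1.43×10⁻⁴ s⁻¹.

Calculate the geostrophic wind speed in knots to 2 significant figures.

Pressure gradient: |∂P/∂n| = 500 Pa / 488000 m = 1.02×10⁻³ Pa/m
Geostrophic balance (pressure-gradient force = Coriolis force):
V_g = (1/(fρ)) |∂P/∂n| = 1.02×10⁻³ / (1.43×10⁻⁴ × 1.06) = 6.76 m/s
Converting: 6.76 m/s × 1.944 = 13 knots

13 knots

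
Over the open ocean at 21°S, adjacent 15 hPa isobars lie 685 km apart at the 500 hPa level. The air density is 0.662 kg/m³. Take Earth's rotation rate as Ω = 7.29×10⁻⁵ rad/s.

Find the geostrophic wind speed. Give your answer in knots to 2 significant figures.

Coriolis parameter at 21°S:
f = 2Ω sin φ = 2 × 7.29×10⁻⁵ × sin 21° = 5.23×10⁻⁵ s⁻¹
Pressure gradient: |∂P/∂n| = 1500 Pa / 685000 m = 2.19×10⁻³ Pa/m
Geostrophic balance (pressure-gradient force = Coriolis force):
V_g = (1/(fρ)) |∂P/∂n| = 2.19×10⁻³ / (5.23×10⁻⁵ × 0.662) = 63.3 m/s
Converting: 63.3 m/s × 1.944 = 120 knots

120 knots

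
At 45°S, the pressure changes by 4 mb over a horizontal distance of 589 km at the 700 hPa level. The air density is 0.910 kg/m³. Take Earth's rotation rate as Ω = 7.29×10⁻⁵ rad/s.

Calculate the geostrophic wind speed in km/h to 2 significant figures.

Coriolis parameter at 45°S:
f = 2Ω sin φ = 2 × 7.29×10⁻⁵ × sin 45° = 1.03×10⁻⁴ s⁻¹
Pressure gradient: |∂P/∂n| = 400 Pa / 589000 m = 6.79×10⁻⁴ Pa/m
Geostrophic balance (pressure-gradient force = Coriolis force):
V_g = (1/(fρ)) |∂P/∂n| = 6.79×10⁻⁴ / (1.03×10⁻⁴ × 0.910) = 7.24 m/s
Converting: 7.24 m/s × 3.6 = 26 km/h

26 km/h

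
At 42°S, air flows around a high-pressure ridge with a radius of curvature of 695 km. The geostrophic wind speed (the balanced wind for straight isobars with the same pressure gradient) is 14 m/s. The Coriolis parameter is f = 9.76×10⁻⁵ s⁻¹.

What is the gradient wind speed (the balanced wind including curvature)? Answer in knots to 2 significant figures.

38 knots

Around a high, pressure-gradient force acts outward with centrifugal, so Coriolis balances both:
fV = (1/ρ)|∂P/∂n| + V²/R  →  V² − fR·V + fR·V_g = 0
With fR = 9.76×10⁻⁵ × 695×10³ m = 67.8 m/s:
V = [fR − √((fR)² − 4 fR V_g)]/2 = [67.8 − √(67.8² − 4×67.8×14)]/2 = 19.8 m/s
Supergeostrophic (V > V_g = 14 m/s), as expected around a high.
Converting: 19.8 m/s × 1.944 = 38 knots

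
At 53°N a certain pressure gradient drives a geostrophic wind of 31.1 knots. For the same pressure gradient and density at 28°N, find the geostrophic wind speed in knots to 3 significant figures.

With the same pressure gradient and density, V_g ∝ 1/f ∝ 1/sin φ.
V₂ = V₁ · sin φ₁ / sin φ₂ = 31.1 × sin 53° / sin 28°
V₂ = 31.1 × 0.7986/0.4695 = 52.9 knots

52.9 knots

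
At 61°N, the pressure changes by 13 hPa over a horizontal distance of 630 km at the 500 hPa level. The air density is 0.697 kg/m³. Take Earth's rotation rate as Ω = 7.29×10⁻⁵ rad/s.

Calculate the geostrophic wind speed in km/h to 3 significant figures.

Coriolis parameter at 61°N:
f = 2Ω sin φ = 2 × 7.29×10⁻⁵ × sin 61° = 1.28×10⁻⁴ s⁻¹
Pressure gradient: |∂P/∂n| = 1300 Pa / 630000 m = 2.06×10⁻³ Pa/m
Geostrophic balance (pressure-gradient force = Coriolis force):
V_g = (1/(fρ)) |∂P/∂n| = 2.06×10⁻³ / (1.28×10⁻⁴ × 0.697) = 23.2 m/s
Converting: 23.2 m/s × 3.6 = 83.6 km/h

83.6 km/h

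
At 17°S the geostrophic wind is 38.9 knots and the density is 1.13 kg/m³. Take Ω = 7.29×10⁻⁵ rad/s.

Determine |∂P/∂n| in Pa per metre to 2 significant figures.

Coriolis parameter at 17°S:
f = 2Ω sin φ = 2 × 7.29×10⁻⁵ × sin 17° = 4.26×10⁻⁵ s⁻¹
Wind speed in SI: 38.9 knots = 20.0 m/s
Geostrophic balance rearranged: |∂P/∂n| = f ρ V_g
|∂P/∂n| = 4.26×10⁻⁵ × 1.13 × 20.0 = 9.64×10⁻⁴ Pa/m

9.6×10⁻⁴ Pa/m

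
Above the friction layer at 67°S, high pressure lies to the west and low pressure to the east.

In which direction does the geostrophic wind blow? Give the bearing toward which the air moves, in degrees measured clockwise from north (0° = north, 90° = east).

000°

The pressure-gradient force points toward the east (bearing 090°).
Geostrophic balance: in the Southern Hemisphere the Coriolis force deflects motion to the left, so the geostrophic wind blows 90° to the left of the pressure-gradient force (low pressure on the right).
Rotating 090° by 90° counterclockwise gives 000° — the wind blows toward the north.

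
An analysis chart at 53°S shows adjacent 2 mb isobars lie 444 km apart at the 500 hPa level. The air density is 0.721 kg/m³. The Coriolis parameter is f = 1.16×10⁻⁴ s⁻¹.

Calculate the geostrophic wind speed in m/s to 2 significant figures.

Pressure gradient: |∂P/∂n| = 200 Pa / 444000 m = 4.50×10⁻⁴ Pa/m
Geostrophic balance (pressure-gradient force = Coriolis force):
V_g = (1/(fρ)) |∂P/∂n| = 4.50×10⁻⁴ / (1.16×10⁻⁴ × 0.721) = 5.39 m/s

5.4 m/s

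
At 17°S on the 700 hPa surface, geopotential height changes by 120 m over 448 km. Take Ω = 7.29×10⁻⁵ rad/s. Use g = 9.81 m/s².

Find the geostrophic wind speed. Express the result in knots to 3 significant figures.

120 knots

Coriolis parameter at 17°S:
f = 2Ω sin φ = 2 × 7.29×10⁻⁵ × sin 17° = 4.26×10⁻⁵ s⁻¹
Height gradient: |∂Z/∂n| = 120 m / 448000 m = 2.68×10⁻⁴
On a pressure surface, geostrophic balance gives V_g = (g/f)|∂Z/∂n|:
V_g = 9.81 × 2.68×10⁻⁴ / 4.26×10⁻⁵ = 61.6 m/s
Converting: 61.6 m/s × 1.944 = 120 knots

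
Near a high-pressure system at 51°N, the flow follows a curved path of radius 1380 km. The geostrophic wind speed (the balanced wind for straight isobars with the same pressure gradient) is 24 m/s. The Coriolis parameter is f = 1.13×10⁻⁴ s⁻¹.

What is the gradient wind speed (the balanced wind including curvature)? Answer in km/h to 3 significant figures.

Around a high, pressure-gradient force acts outward with centrifugal, so Coriolis balances both:
fV = (1/ρ)|∂P/∂n| + V²/R  →  V² − fR·V + fR·V_g = 0
With fR = 1.13×10⁻⁴ × 1380×10³ m = 156 m/s:
V = [fR − √((fR)² − 4 fR V_g)]/2 = [156 − √(156² − 4×156×24)]/2 = 29.6 m/s
Supergeostrophic (V > V_g = 24 m/s), as expected around a high.
Converting: 29.6 m/s × 3.6 = 107 km/h

107 km/h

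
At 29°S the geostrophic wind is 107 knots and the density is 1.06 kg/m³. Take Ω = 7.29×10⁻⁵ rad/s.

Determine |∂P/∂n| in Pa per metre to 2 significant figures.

4.1×10⁻³ Pa/m

Coriolis parameter at 29°S:
f = 2Ω sin φ = 2 × 7.29×10⁻⁵ × sin 29° = 7.07×10⁻⁵ s⁻¹
Wind speed in SI: 107 knots = 55.0 m/s
Geostrophic balance rearranged: |∂P/∂n| = f ρ V_g
|∂P/∂n| = 7.07×10⁻⁵ × 1.06 × 55.0 = 4.12×10⁻³ Pa/m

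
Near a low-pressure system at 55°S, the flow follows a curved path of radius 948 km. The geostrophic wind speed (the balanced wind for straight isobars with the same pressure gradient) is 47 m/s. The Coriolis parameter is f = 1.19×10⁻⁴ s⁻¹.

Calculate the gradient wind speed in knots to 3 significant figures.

69.4 knots

Around a low, centrifugal force acts outward with Coriolis, so pressure-gradient force balances both:
(1/ρ)|∂P/∂n| = fV + V²/R  →  V² + fR·V − fR·V_g = 0
With fR = 1.19×10⁻⁴ × 948×10³ m = 113 m/s:
V = [−fR + √((fR)² + 4 fR V_g)]/2 = [−113 + √(113² + 4×113×47)]/2 = 35.7 m/s
Subgeostrophic (V < V_g = 47 m/s), as expected around a low.
Converting: 35.7 m/s × 1.944 = 69.4 knots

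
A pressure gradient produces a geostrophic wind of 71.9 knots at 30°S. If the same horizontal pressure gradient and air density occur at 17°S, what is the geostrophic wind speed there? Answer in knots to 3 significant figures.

With the same pressure gradient and density, V_g ∝ 1/f ∝ 1/sin φ.
V₂ = V₁ · sin φ₁ / sin φ₂ = 71.9 × sin 30° / sin 17°
V₂ = 71.9 × 0.5000/0.2924 = 123 knots

123 knots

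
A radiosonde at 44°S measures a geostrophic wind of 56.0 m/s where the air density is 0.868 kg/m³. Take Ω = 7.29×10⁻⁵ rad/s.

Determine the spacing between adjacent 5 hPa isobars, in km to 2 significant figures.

100 km

Coriolis parameter at 44°S:
f = 2Ω sin φ = 2 × 7.29×10⁻⁵ × sin 44° = 1.01×10⁻⁴ s⁻¹
Geostrophic balance rearranged: |∂P/∂n| = f ρ V_g
|∂P/∂n| = 1.01×10⁻⁴ × 0.868 × 56.0 = 4.92×10⁻³ Pa/m
Isobar spacing: Δn = ΔP/|∂P/∂n| = 500 Pa / 4.92×10⁻³ Pa/m = 101563 m ≈ 100 km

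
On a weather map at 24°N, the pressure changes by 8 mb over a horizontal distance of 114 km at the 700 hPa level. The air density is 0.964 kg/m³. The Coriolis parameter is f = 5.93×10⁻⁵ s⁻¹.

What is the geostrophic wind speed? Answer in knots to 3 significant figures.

Pressure gradient: |∂P/∂n| = 800 Pa / 114000 m = 7.02×10⁻³ Pa/m
Geostrophic balance (pressure-gradient force = Coriolis force):
V_g = (1/(fρ)) |∂P/∂n| = 7.02×10⁻³ / (5.93×10⁻⁵ × 0.964) = 123 m/s
Converting: 123 m/s × 1.944 = 239 knots

239 knots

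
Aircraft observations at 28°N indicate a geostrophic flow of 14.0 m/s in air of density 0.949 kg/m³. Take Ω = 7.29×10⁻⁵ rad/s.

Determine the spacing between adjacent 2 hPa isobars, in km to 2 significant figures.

220 km

Coriolis parameter at 28°N:
f = 2Ω sin φ = 2 × 7.29×10⁻⁵ × sin 28° = 6.84×10⁻⁵ s⁻¹
Geostrophic balance rearranged: |∂P/∂n| = f ρ V_g
|∂P/∂n| = 6.84×10⁻⁵ × 0.949 × 14.0 = 9.09×10⁻⁴ Pa/m
Isobar spacing: Δn = ΔP/|∂P/∂n| = 200 Pa / 9.09×10⁻⁴ Pa/m = 219922 m ≈ 220 km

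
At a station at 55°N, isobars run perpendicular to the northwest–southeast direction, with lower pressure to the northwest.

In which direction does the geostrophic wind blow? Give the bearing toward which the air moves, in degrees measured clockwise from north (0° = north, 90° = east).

The pressure-gradient force points toward the northwest (bearing 315°).
Geostrophic balance: in the Northern Hemisphere the Coriolis force deflects motion to the right, so the geostrophic wind blows 90° to the right of the pressure-gradient force (low pressure on the left).
Rotating 315° by 90° clockwise gives 045° — the wind blows toward the northeast.

045°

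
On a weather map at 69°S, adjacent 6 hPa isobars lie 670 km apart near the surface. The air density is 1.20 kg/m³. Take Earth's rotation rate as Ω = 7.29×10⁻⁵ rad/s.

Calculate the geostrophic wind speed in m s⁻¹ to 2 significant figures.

Coriolis parameter at 69°S:
f = 2Ω sin φ = 2 × 7.29×10⁻⁵ × sin 69° = 1.36×10⁻⁴ s⁻¹
Pressure gradient: |∂P/∂n| = 600 Pa / 670000 m = 8.96×10⁻⁴ Pa/m
Geostrophic balance (pressure-gradient force = Coriolis force):
V_g = (1/(fρ)) |∂P/∂n| = 8.96×10⁻⁴ / (1.36×10⁻⁴ × 1.20) = 5.48 m/s

5.5 m s⁻¹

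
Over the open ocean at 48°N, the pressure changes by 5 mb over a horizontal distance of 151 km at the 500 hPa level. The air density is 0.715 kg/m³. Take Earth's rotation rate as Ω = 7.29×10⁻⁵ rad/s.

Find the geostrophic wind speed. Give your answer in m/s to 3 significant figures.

Coriolis parameter at 48°N:
f = 2Ω sin φ = 2 × 7.29×10⁻⁵ × sin 48° = 1.08×10⁻⁴ s⁻¹
Pressure gradient: |∂P/∂n| = 500 Pa / 151000 m = 3.31×10⁻³ Pa/m
Geostrophic balance (pressure-gradient force = Coriolis force):
V_g = (1/(fρ)) |∂P/∂n| = 3.31×10⁻³ / (1.08×10⁻⁴ × 0.715) = 42.7 m/s

42.7 m/s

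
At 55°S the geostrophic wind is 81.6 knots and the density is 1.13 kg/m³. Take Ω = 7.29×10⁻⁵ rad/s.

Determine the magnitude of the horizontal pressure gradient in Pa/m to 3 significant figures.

Coriolis parameter at 55°S:
f = 2Ω sin φ = 2 × 7.29×10⁻⁵ × sin 55° = 1.19×10⁻⁴ s⁻¹
Wind speed in SI: 81.6 knots = 42.0 m/s
Geostrophic balance rearranged: |∂P/∂n| = f ρ V_g
|∂P/∂n| = 1.19×10⁻⁴ × 1.13 × 42.0 = 5.67×10⁻³ Pa/m

5.67×10⁻³ Pa/m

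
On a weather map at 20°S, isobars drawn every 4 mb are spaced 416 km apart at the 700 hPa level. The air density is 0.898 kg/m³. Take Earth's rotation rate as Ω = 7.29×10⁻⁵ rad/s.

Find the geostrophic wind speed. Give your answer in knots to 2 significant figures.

Coriolis parameter at 20°S:
f = 2Ω sin φ = 2 × 7.29×10⁻⁵ × sin 20° = 4.99×10⁻⁵ s⁻¹
Pressure gradient: |∂P/∂n| = 400 Pa / 416000 m = 9.62×10⁻⁴ Pa/m
Geostrophic balance (pressure-gradient force = Coriolis force):
V_g = (1/(fρ)) |∂P/∂n| = 9.62×10⁻⁴ / (4.99×10⁻⁵ × 0.898) = 21.5 m/s
Converting: 21.5 m/s × 1.944 = 42 knots

42 knots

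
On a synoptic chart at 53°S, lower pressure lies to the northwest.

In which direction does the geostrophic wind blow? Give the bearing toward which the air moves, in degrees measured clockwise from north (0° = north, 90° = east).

The pressure-gradient force points toward the northwest (bearing 315°).
Geostrophic balance: in the Southern Hemisphere the Coriolis force deflects motion to the left, so the geostrophic wind blows 90° to the left of the pressure-gradient force (low pressure on the right).
Rotating 315° by 90° counterclockwise gives 225° — the wind blows toward the southwest.

225°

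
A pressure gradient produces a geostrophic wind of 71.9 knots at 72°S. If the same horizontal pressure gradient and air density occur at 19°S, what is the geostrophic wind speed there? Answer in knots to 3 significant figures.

210 knots

With the same pressure gradient and density, V_g ∝ 1/f ∝ 1/sin φ.
V₂ = V₁ · sin φ₁ / sin φ₂ = 71.9 × sin 72° / sin 19°
V₂ = 71.9 × 0.9511/0.3256 = 210 knots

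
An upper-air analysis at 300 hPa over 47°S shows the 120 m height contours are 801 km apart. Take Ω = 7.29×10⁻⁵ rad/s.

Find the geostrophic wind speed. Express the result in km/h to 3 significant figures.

Coriolis parameter at 47°S:
f = 2Ω sin φ = 2 × 7.29×10⁻⁵ × sin 47° = 1.07×10⁻⁴ s⁻¹
Height gradient: |∂Z/∂n| = 120 m / 801000 m = 1.50×10⁻⁴
On a pressure surface, geostrophic balance gives V_g = (g/f)|∂Z/∂n|:
V_g = 9.81 × 1.50×10⁻⁴ / 1.07×10⁻⁴ = 13.8 m/s
Converting: 13.8 m/s × 3.6 = 49.6 km/h

49.6 km/h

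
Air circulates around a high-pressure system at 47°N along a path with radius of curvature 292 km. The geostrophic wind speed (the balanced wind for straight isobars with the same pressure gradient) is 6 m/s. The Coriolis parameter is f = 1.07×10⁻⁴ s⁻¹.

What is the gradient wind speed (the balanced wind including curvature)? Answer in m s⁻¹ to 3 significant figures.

Around a high, pressure-gradient force acts outward with centrifugal, so Coriolis balances both:
fV = (1/ρ)|∂P/∂n| + V²/R  →  V² − fR·V + fR·V_g = 0
With fR = 1.07×10⁻⁴ × 292×10³ m = 31.2 m/s:
V = [fR − √((fR)² − 4 fR V_g)]/2 = [31.2 − √(31.2² − 4×31.2×6)]/2 = 8.1 m/s
Supergeostrophic (V > V_g = 6 m/s), as expected around a high.

8.10 m s⁻¹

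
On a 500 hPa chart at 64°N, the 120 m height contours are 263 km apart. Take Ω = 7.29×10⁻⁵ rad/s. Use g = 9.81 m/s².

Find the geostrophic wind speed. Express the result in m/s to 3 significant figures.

Coriolis parameter at 64°N:
f = 2Ω sin φ = 2 × 7.29×10⁻⁵ × sin 64° = 1.31×10⁻⁴ s⁻¹
Height gradient: |∂Z/∂n| = 120 m / 263000 m = 4.56×10⁻⁴
On a pressure surface, geostrophic balance gives V_g = (g/f)|∂Z/∂n|:
V_g = 9.81 × 4.56×10⁻⁴ / 1.31×10⁻⁴ = 34.2 m/s

34.2 m/s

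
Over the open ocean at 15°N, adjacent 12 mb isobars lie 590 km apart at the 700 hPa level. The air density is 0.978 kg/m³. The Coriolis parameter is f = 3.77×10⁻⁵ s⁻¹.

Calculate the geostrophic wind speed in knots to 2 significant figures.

Pressure gradient: |∂P/∂n| = 1200 Pa / 590000 m = 2.03×10⁻³ Pa/m
Geostrophic balance (pressure-gradient force = Coriolis force):
V_g = (1/(fρ)) |∂P/∂n| = 2.03×10⁻³ / (3.77×10⁻⁵ × 0.978) = 55.2 m/s
Converting: 55.2 m/s × 1.944 = 110 knots

110 knots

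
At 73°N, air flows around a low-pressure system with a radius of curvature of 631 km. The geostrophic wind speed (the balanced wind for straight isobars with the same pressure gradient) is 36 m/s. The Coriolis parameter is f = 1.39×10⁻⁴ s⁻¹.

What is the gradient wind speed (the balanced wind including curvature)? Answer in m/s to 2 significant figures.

Around a low, centrifugal force acts outward with Coriolis, so pressure-gradient force balances both:
(1/ρ)|∂P/∂n| = fV + V²/R  →  V² + fR·V − fR·V_g = 0
With fR = 1.39×10⁻⁴ × 631×10³ m = 87.7 m/s:
V = [−fR + √((fR)² + 4 fR V_g)]/2 = [−87.7 + √(87.7² + 4×87.7×36)]/2 = 27.4 m/s
Subgeostrophic (V < V_g = 36 m/s), as expected around a low.

27 m/s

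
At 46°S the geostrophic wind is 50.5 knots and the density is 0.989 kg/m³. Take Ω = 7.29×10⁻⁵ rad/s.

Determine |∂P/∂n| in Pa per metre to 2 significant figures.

2.7×10⁻³ Pa/m

Coriolis parameter at 46°S:
f = 2Ω sin φ = 2 × 7.29×10⁻⁵ × sin 46° = 1.05×10⁻⁴ s⁻¹
Wind speed in SI: 50.5 knots = 26.0 m/s
Geostrophic balance rearranged: |∂P/∂n| = f ρ V_g
|∂P/∂n| = 1.05×10⁻⁴ × 0.989 × 26.0 = 2.69×10⁻³ Pa/m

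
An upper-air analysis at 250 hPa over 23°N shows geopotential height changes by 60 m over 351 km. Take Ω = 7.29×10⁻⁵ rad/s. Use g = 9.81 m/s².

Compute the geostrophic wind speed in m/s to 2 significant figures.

29 m/s

Coriolis parameter at 23°N:
f = 2Ω sin φ = 2 × 7.29×10⁻⁵ × sin 23° = 5.70×10⁻⁵ s⁻¹
Height gradient: |∂Z/∂n| = 60 m / 351000 m = 1.71×10⁻⁴
On a pressure surface, geostrophic balance gives V_g = (g/f)|∂Z/∂n|:
V_g = 9.81 × 1.71×10⁻⁴ / 5.70×10⁻⁵ = 29.4 m/s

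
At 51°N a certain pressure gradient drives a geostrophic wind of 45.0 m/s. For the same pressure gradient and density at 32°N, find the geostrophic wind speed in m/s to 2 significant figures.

With the same pressure gradient and density, V_g ∝ 1/f ∝ 1/sin φ.
V₂ = V₁ · sin φ₁ / sin φ₂ = 45.0 × sin 51° / sin 32°
V₂ = 45.0 × 0.7771/0.5299 = 66 m/s

66 m/s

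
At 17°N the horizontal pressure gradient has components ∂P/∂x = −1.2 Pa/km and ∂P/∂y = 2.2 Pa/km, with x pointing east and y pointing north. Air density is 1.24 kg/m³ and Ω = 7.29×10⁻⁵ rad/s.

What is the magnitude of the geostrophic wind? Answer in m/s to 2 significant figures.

Coriolis parameter at 17°N:
f = 2Ω sin φ = 2 × 7.29×10⁻⁵ × sin 17° = 4.26×10⁻⁵ s⁻¹
Component geostrophic relations (x east, y north):
u_g = −(1/(fρ)) ∂P/∂y,  v_g = (1/(fρ)) ∂P/∂x
u_g = −(2.2×10⁻³)/(4.26×10⁻⁵ × 1.24) = −41.6 m/s;  v_g = (−1.2×10⁻³)/(4.26×10⁻⁵ × 1.24) = −22.7 m/s
|V_g| = √(u_g² + v_g²) = 47.4 m/s

47 m/s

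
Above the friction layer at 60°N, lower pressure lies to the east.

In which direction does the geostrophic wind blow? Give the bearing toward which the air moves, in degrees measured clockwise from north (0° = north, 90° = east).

180°

The pressure-gradient force points toward the east (bearing 090°).
Geostrophic balance: in the Northern Hemisphere the Coriolis force deflects motion to the right, so the geostrophic wind blows 90° to the right of the pressure-gradient force (low pressure on the left).
Rotating 090° by 90° clockwise gives 180° — the wind blows toward the south.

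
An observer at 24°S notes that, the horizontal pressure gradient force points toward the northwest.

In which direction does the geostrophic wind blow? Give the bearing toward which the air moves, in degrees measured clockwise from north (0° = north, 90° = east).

225°

The pressure-gradient force points toward the northwest (bearing 315°).
Geostrophic balance: in the Southern Hemisphere the Coriolis force deflects motion to the left, so the geostrophic wind blows 90° to the left of the pressure-gradient force (low pressure on the right).
Rotating 315° by 90° counterclockwise gives 225° — the wind blows toward the southwest.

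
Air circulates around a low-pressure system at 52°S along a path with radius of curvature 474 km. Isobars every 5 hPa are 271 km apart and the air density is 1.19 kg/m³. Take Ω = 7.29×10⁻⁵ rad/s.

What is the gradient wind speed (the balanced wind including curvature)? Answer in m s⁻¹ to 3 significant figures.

Coriolis parameter at 52°S:
f = 2Ω sin φ = 2 × 7.29×10⁻⁵ × sin 52° = 1.15×10⁻⁴ s⁻¹
Pressure gradient: |∂P/∂n| = 500 Pa / 271000 m = 1.85×10⁻³ Pa/m
Geostrophic speed: V_g = |∂P/∂n|/(fρ) = 1.85×10⁻³/(1.15×10⁻⁴ × 1.19) = 13.5 m/s
Around a low, centrifugal force acts outward with Coriolis, so pressure-gradient force balances both:
(1/ρ)|∂P/∂n| = fV + V²/R  →  V² + fR·V − fR·V_g = 0
With fR = 1.15×10⁻⁴ × 474×10³ m = 54.5 m/s:
V = [−fR + √((fR)² + 4 fR V_g)]/2 = [−54.5 + √(54.5² + 4×54.5×13.5)]/2 = 11.2 m/s
Subgeostrophic (V < V_g = 13.5 m/s), as expected around a low.

11.2 m s⁻¹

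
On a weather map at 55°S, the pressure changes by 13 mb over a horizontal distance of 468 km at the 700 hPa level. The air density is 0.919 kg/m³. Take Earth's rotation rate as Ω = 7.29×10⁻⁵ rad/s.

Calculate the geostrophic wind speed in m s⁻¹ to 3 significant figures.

Coriolis parameter at 55°S:
f = 2Ω sin φ = 2 × 7.29×10⁻⁵ × sin 55° = 1.19×10⁻⁴ s⁻¹
Pressure gradient: |∂P/∂n| = 1300 Pa / 468000 m = 2.78×10⁻³ Pa/m
Geostrophic balance (pressure-gradient force = Coriolis force):
V_g = (1/(fρ)) |∂P/∂n| = 2.78×10⁻³ / (1.19×10⁻⁴ × 0.919) = 25.3 m/s

25.3 m s⁻¹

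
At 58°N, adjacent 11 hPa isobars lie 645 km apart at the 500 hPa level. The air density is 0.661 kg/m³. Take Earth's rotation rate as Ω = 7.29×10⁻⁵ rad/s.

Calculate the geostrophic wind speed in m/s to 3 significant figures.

Coriolis parameter at 58°N:
f = 2Ω sin φ = 2 × 7.29×10⁻⁵ × sin 58° = 1.24×10⁻⁴ s⁻¹
Pressure gradient: |∂P/∂n| = 1100 Pa / 645000 m = 1.71×10⁻³ Pa/m
Geostrophic balance (pressure-gradient force = Coriolis force):
V_g = (1/(fρ)) |∂P/∂n| = 1.71×10⁻³ / (1.24×10⁻⁴ × 0.661) = 20.9 m/s

20.9 m/s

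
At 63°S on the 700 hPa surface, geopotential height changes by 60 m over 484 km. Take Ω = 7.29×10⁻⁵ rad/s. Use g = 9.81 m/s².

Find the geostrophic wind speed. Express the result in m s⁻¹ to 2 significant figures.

Coriolis parameter at 63°S:
f = 2Ω sin φ = 2 × 7.29×10⁻⁵ × sin 63° = 1.30×10⁻⁴ s⁻¹
Height gradient: |∂Z/∂n| = 60 m / 484000 m = 1.24×10⁻⁴
On a pressure surface, geostrophic balance gives V_g = (g/f)|∂Z/∂n|:
V_g = 9.81 × 1.24×10⁻⁴ / 1.30×10⁻⁴ = 9.36 m/s

9.4 m s⁻¹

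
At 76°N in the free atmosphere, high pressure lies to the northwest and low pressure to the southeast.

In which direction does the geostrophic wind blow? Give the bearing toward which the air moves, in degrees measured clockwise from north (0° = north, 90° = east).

225°

The pressure-gradient force points toward the southeast (bearing 135°).
Geostrophic balance: in the Northern Hemisphere the Coriolis force deflects motion to the right, so the geostrophic wind blows 90° to the right of the pressure-gradient force (low pressure on the left).
Rotating 135° by 90° clockwise gives 225° — the wind blows toward the southwest.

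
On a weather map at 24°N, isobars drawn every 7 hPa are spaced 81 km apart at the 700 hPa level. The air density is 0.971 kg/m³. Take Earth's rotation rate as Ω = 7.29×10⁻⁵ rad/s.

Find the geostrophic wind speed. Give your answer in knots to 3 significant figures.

Coriolis parameter at 24°N:
f = 2Ω sin φ = 2 × 7.29×10⁻⁵ × sin 24° = 5.93×10⁻⁵ s⁻¹
Pressure gradient: |∂P/∂n| = 700 Pa / 81000 m = 8.64×10⁻³ Pa/m
Geostrophic balance (pressure-gradient force = Coriolis force):
V_g = (1/(fρ)) |∂P/∂n| = 8.64×10⁻³ / (5.93×10⁻⁵ × 0.971) = 150 m/s
Converting: 150 m/s × 1.944 = 292 knots

292 knots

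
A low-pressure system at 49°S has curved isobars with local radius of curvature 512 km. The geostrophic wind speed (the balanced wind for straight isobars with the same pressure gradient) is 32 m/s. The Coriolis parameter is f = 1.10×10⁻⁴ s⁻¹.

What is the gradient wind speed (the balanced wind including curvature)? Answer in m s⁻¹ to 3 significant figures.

22.8 m s⁻¹

Around a low, centrifugal force acts outward with Coriolis, so pressure-gradient force balances both:
(1/ρ)|∂P/∂n| = fV + V²/R  →  V² + fR·V − fR·V_g = 0
With fR = 1.10×10⁻⁴ × 512×10³ m = 56.3 m/s:
V = [−fR + √((fR)² + 4 fR V_g)]/2 = [−56.3 + √(56.3² + 4×56.3×32)]/2 = 22.8 m/s
Subgeostrophic (V < V_g = 32 m/s), as expected around a low.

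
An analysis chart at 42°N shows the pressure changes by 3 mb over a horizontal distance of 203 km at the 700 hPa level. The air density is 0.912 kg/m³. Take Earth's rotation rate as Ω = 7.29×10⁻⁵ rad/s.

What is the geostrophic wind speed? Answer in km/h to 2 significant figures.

Coriolis parameter at 42°N:
f = 2Ω sin φ = 2 × 7.29×10⁻⁵ × sin 42° = 9.76×10⁻⁵ s⁻¹
Pressure gradient: |∂P/∂n| = 300 Pa / 203000 m = 1.48×10⁻³ Pa/m
Geostrophic balance (pressure-gradient force = Coriolis force):
V_g = (1/(fρ)) |∂P/∂n| = 1.48×10⁻³ / (9.76×10⁻⁵ × 0.912) = 16.6 m/s
Converting: 16.6 m/s × 3.6 = 60 km/h

60 km/h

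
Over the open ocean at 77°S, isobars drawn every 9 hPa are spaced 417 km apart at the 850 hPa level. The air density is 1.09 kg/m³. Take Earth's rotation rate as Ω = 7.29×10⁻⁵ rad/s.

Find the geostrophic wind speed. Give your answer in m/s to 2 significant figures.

Coriolis parameter at 77°S:
f = 2Ω sin φ = 2 × 7.29×10⁻⁵ × sin 77° = 1.42×10⁻⁴ s⁻¹
Pressure gradient: |∂P/∂n| = 900 Pa / 417000 m = 2.16×10⁻³ Pa/m
Geostrophic balance (pressure-gradient force = Coriolis force):
V_g = (1/(fρ)) |∂P/∂n| = 2.16×10⁻³ / (1.42×10⁻⁴ × 1.09) = 13.9 m/s

14 m/s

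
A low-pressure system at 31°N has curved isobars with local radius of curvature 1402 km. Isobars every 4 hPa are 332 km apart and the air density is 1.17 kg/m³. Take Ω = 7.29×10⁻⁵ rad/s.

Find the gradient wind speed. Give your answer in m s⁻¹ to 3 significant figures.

Coriolis parameter at 31°N:
f = 2Ω sin φ = 2 × 7.29×10⁻⁵ × sin 31° = 7.51×10⁻⁵ s⁻¹
Pressure gradient: |∂P/∂n| = 400 Pa / 332000 m = 1.20×10⁻³ Pa/m
Geostrophic speed: V_g = |∂P/∂n|/(fρ) = 1.20×10⁻³/(7.51×10⁻⁵ × 1.17) = 13.7 m/s
Around a low, centrifugal force acts outward with Coriolis, so pressure-gradient force balances both:
(1/ρ)|∂P/∂n| = fV + V²/R  →  V² + fR·V − fR·V_g = 0
With fR = 7.51×10⁻⁵ × 1402×10³ m = 105 m/s:
V = [−fR + √((fR)² + 4 fR V_g)]/2 = [−105 + √(105² + 4×105×13.7)]/2 = 12.3 m/s
Subgeostrophic (V < V_g = 13.7 m/s), as expected around a low.

12.3 m s⁻¹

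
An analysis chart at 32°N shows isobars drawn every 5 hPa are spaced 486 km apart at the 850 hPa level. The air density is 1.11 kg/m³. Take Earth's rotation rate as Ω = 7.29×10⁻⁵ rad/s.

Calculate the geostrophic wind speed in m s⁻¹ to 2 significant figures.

Coriolis parameter at 32°N:
f = 2Ω sin φ = 2 × 7.29×10⁻⁵ × sin 32° = 7.73×10⁻⁵ s⁻¹
Pressure gradient: |∂P/∂n| = 500 Pa / 486000 m = 1.03×10⁻³ Pa/m
Geostrophic balance (pressure-gradient force = Coriolis force):
V_g = (1/(fρ)) |∂P/∂n| = 1.03×10⁻³ / (7.73×10⁻⁵ × 1.11) = 12.0 m/s

12 m s⁻¹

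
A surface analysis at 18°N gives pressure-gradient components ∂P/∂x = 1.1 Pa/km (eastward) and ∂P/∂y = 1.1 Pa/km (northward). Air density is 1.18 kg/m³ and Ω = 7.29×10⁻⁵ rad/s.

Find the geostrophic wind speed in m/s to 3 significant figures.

29.3 m/s

Coriolis parameter at 18°N:
f = 2Ω sin φ = 2 × 7.29×10⁻⁵ × sin 18° = 4.51×10⁻⁵ s⁻¹
Component geostrophic relations (x east, y north):
u_g = −(1/(fρ)) ∂P/∂y,  v_g = (1/(fρ)) ∂P/∂x
u_g = −(1.1×10⁻³)/(4.51×10⁻⁵ × 1.18) = −20.7 m/s;  v_g = (1.1×10⁻³)/(4.51×10⁻⁵ × 1.18) = 20.7 m/s
|V_g| = √(u_g² + v_g²) = 29.3 m/s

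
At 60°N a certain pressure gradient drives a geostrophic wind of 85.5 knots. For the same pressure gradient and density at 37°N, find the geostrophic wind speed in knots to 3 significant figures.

123 knots

With the same pressure gradient and density, V_g ∝ 1/f ∝ 1/sin φ.
V₂ = V₁ · sin φ₁ / sin φ₂ = 85.5 × sin 60° / sin 37°
V₂ = 85.5 × 0.8660/0.6018 = 123 knots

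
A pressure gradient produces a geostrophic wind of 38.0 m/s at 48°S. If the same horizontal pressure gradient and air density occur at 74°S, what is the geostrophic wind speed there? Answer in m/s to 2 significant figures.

29 m/s

With the same pressure gradient and density, V_g ∝ 1/f ∝ 1/sin φ.
V₂ = V₁ · sin φ₁ / sin φ₂ = 38.0 × sin 48° / sin 74°
V₂ = 38.0 × 0.7431/0.9613 = 29 m/s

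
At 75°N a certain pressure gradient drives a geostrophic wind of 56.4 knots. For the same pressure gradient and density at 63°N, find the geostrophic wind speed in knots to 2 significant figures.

61 knots

With the same pressure gradient and density, V_g ∝ 1/f ∝ 1/sin φ.
V₂ = V₁ · sin φ₁ / sin φ₂ = 56.4 × sin 75° / sin 63°
V₂ = 56.4 × 0.9659/0.8910 = 61 knots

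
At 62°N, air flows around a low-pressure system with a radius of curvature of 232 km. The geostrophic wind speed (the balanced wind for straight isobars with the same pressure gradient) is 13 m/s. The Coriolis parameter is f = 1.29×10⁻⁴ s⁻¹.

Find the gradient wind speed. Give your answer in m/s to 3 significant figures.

9.79 m/s

Around a low, centrifugal force acts outward with Coriolis, so pressure-gradient force balances both:
(1/ρ)|∂P/∂n| = fV + V²/R  →  V² + fR·V − fR·V_g = 0
With fR = 1.29×10⁻⁴ × 232×10³ m = 29.9 m/s:
V = [−fR + √((fR)² + 4 fR V_g)]/2 = [−29.9 + √(29.9² + 4×29.9×13)]/2 = 9.79 m/s
Subgeostrophic (V < V_g = 13 m/s), as expected around a low.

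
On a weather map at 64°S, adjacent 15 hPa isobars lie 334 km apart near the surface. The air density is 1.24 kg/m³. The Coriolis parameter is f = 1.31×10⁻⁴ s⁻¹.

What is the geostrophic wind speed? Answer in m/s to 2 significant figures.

Pressure gradient: |∂P/∂n| = 1500 Pa / 334000 m = 4.49×10⁻³ Pa/m
Geostrophic balance (pressure-gradient force = Coriolis force):
V_g = (1/(fρ)) |∂P/∂n| = 4.49×10⁻³ / (1.31×10⁻⁴ × 1.24) = 27.6 m/s

28 m/s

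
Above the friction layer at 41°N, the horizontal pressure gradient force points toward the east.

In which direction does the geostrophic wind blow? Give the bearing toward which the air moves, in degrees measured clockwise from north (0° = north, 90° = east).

180°

The pressure-gradient force points toward the east (bearing 090°).
Geostrophic balance: in the Northern Hemisphere the Coriolis force deflects motion to the right, so the geostrophic wind blows 90° to the right of the pressure-gradient force (low pressure on the left).
Rotating 090° by 90° clockwise gives 180° — the wind blows toward the south.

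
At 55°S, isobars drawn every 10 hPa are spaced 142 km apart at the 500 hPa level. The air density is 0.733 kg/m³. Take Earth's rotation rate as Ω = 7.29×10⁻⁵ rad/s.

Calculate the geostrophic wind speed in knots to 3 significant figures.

Coriolis parameter at 55°S:
f = 2Ω sin φ = 2 × 7.29×10⁻⁵ × sin 55° = 1.19×10⁻⁴ s⁻¹
Pressure gradient: |∂P/∂n| = 1000 Pa / 142000 m = 7.04×10⁻³ Pa/m
Geostrophic balance (pressure-gradient force = Coriolis force):
V_g = (1/(fρ)) |∂P/∂n| = 7.04×10⁻³ / (1.19×10⁻⁴ × 0.733) = 80.4 m/s
Converting: 80.4 m/s × 1.944 = 156 knots

156 knots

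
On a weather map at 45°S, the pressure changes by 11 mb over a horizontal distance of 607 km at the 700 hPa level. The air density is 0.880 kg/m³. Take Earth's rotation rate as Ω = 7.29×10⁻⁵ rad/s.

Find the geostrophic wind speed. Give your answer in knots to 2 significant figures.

Coriolis parameter at 45°S:
f = 2Ω sin φ = 2 × 7.29×10⁻⁵ × sin 45° = 1.03×10⁻⁴ s⁻¹
Pressure gradient: |∂P/∂n| = 1100 Pa / 607000 m = 1.81×10⁻³ Pa/m
Geostrophic balance (pressure-gradient force = Coriolis force):
V_g = (1/(fρ)) |∂P/∂n| = 1.81×10⁻³ / (1.03×10⁻⁴ × 0.880) = 20.0 m/s
Converting: 20.0 m/s × 1.944 = 39 knots

39 knots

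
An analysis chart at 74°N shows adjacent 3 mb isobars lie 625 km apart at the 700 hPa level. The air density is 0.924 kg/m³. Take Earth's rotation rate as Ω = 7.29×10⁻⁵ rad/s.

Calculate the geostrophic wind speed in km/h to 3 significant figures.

Coriolis parameter at 74°N:
f = 2Ω sin φ = 2 × 7.29×10⁻⁵ × sin 74° = 1.40×10⁻⁴ s⁻¹
Pressure gradient: |∂P/∂n| = 300 Pa / 625000 m = 4.80×10⁻⁴ Pa/m
Geostrophic balance (pressure-gradient force = Coriolis force):
V_g = (1/(fρ)) |∂P/∂n| = 4.80×10⁻⁴ / (1.40×10⁻⁴ × 0.924) = 3.71 m/s
Converting: 3.71 m/s × 3.6 = 13.3 km/h

13.3 km/h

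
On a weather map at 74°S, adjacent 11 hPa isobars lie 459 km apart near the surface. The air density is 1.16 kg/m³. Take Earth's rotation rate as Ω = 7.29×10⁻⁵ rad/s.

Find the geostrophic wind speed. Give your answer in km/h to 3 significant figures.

Coriolis parameter at 74°S:
f = 2Ω sin φ = 2 × 7.29×10⁻⁵ × sin 74° = 1.40×10⁻⁴ s⁻¹
Pressure gradient: |∂P/∂n| = 1100 Pa / 459000 m = 2.40×10⁻³ Pa/m
Geostrophic balance (pressure-gradient force = Coriolis force):
V_g = (1/(fρ)) |∂P/∂n| = 2.40×10⁻³ / (1.40×10⁻⁴ × 1.16) = 14.7 m/s
Converting: 14.7 m/s × 3.6 = 53.1 km/h

53.1 km/h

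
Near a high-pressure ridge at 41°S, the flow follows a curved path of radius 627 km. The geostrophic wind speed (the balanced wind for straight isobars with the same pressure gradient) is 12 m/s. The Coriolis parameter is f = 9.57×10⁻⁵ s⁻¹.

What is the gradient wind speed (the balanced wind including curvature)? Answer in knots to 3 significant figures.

Around a high, pressure-gradient force acts outward with centrifugal, so Coriolis balances both:
fV = (1/ρ)|∂P/∂n| + V²/R  →  V² − fR·V + fR·V_g = 0
With fR = 9.57×10⁻⁵ × 627×10³ m = 60.0 m/s:
V = [fR − √((fR)² − 4 fR V_g)]/2 = [60.0 − √(60.0² − 4×60.0×12)]/2 = 16.6 m/s
Supergeostrophic (V > V_g = 12 m/s), as expected around a high.
Converting: 16.6 m/s × 1.944 = 32.2 knots

32.2 knots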